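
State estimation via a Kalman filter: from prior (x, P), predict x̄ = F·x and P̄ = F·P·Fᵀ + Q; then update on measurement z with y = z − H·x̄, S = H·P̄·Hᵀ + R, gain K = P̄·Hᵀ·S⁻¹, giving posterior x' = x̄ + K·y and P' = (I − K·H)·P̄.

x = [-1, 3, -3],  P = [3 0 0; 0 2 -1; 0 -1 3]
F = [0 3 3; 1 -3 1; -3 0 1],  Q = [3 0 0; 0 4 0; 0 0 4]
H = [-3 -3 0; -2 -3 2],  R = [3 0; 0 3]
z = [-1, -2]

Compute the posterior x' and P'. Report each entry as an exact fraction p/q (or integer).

x̄ = F·x = [0, -13, 0]
P̄ = F·P·Fᵀ + Q = [30 -3 6; -3 34 -3; 6 -3 34]
y = z − H·x̄ = [-40, -41]
S = H·P̄·Hᵀ + R = [525 423; 423 517]
K = P̄·Hᵀ·S⁻¹ = [-45/164 1149/7708; -35/656 -4737/30832; -57/164 3161/7708]
x' = x̄ + K·y = [37491/7708, -140799/30832, -22441/7708]
P' = (I − K·H)·P̄ = [26184/1927 -102621/7708 -11868/1927; -102621/7708 412129/30832 50151/7708; -11868/1927 50151/7708 8124/1927]

x' = [37491/7708, -140799/30832, -22441/7708]
P' = [26184/1927 -102621/7708 -11868/1927; -102621/7708 412129/30832 50151/7708; -11868/1927 50151/7708 8124/1927]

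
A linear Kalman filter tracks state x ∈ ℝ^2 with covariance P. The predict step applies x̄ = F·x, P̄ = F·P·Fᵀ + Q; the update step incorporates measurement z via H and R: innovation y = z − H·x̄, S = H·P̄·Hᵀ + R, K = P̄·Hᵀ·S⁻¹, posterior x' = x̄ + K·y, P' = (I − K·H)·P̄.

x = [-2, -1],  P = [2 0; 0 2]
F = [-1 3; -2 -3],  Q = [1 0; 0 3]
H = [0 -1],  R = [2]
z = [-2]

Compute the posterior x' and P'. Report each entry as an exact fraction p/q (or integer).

x̄ = F·x = [-1, 7]
P̄ = F·P·Fᵀ + Q = [21 -14; -14 29]
y = z − H·x̄ = [5]
S = H·P̄·Hᵀ + R = [31]
K = P̄·Hᵀ·S⁻¹ = [14/31; -29/31]
x' = x̄ + K·y = [39/31, 72/31]
P' = (I − K·H)·P̄ = [455/31 -28/31; -28/31 58/31]

x' = [39/31, 72/31]
P' = [455/31 -28/31; -28/31 58/31]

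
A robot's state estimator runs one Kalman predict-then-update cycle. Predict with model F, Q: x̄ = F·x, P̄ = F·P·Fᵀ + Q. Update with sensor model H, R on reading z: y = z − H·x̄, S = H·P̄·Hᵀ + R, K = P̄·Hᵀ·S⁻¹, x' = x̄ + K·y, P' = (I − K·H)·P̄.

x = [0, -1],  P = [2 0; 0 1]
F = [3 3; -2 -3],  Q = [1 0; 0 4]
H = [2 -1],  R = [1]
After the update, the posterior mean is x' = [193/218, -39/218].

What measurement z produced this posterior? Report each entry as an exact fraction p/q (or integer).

z = [2]

x̄ = F·x = [-3, 3]
P̄ = F·P·Fᵀ + Q = [28 -21; -21 21]
S = H·P̄·Hᵀ + R = [218]
K = P̄·Hᵀ·S⁻¹ = [77/218; -63/218]
x' − x̄ = [847/218, -693/218] = K·y
y = (KᵀK)⁻¹·Kᵀ·(x' − x̄) = [11]
z = y + H·x̄ = [11] + [-9] = [2]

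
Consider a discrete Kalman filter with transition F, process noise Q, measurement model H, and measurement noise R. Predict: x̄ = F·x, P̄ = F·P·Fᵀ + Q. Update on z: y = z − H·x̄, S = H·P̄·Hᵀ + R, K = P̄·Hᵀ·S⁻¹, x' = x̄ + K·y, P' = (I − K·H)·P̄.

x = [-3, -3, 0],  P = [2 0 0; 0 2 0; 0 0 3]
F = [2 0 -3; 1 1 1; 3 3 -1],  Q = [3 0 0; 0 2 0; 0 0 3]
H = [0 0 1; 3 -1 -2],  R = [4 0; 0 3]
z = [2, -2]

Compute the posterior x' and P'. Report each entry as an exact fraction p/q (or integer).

x̄ = F·x = [-6, -6, -18]
P̄ = F·P·Fᵀ + Q = [38 -5 21; -5 9 9; 21 9 42]
y = z − H·x̄ = [20, -26]
S = H·P̄·Hᵀ + R = [46 -30; -30 336]
K = P̄·Hᵀ·S⁻¹ = [1561/2426 1043/3639; 147/1213 -277/2426; 1101/1213 -10/1213]
x' = x̄ + K·y = [-2122/3639, -737/1213, 446/1213]
P' = (I − K·H)·P̄ = [17599/7278 3025/2426 3122/1213; 3025/2426 3777/1213 588/1213; 3122/1213 588/1213 4404/1213]

x' = [-2122/3639, -737/1213, 446/1213]
P' = [17599/7278 3025/2426 3122/1213; 3025/2426 3777/1213 588/1213; 3122/1213 588/1213 4404/1213]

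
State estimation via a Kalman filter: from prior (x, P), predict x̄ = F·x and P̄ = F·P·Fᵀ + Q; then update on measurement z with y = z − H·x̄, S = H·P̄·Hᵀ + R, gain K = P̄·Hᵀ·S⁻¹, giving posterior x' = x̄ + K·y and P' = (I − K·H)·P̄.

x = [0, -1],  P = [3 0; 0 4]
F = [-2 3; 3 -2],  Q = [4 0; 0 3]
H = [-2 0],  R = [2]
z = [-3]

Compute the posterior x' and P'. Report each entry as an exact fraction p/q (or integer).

x' = [51/35, -8/5]
P' = [52/105 -2/5; -2/5 62/5]

x̄ = F·x = [-3, 2]
P̄ = F·P·Fᵀ + Q = [52 -42; -42 46]
y = z − H·x̄ = [-9]
S = H·P̄·Hᵀ + R = [210]
K = P̄·Hᵀ·S⁻¹ = [-52/105; 2/5]
x' = x̄ + K·y = [51/35, -8/5]
P' = (I − K·H)·P̄ = [52/105 -2/5; -2/5 62/5]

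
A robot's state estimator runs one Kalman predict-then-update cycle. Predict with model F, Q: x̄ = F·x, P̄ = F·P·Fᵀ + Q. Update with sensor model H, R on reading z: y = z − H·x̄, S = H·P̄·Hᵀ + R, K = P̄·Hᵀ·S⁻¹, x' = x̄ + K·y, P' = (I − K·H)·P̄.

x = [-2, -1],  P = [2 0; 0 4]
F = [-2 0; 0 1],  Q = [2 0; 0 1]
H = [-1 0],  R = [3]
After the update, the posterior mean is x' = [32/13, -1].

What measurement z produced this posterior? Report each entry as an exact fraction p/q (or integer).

x̄ = F·x = [4, -1]
P̄ = F·P·Fᵀ + Q = [10 0; 0 5]
S = H·P̄·Hᵀ + R = [13]
K = P̄·Hᵀ·S⁻¹ = [-10/13; 0]
x' − x̄ = [-20/13, 0] = K·y
y = (KᵀK)⁻¹·Kᵀ·(x' − x̄) = [2]
z = y + H·x̄ = [2] + [-4] = [-2]

z = [-2]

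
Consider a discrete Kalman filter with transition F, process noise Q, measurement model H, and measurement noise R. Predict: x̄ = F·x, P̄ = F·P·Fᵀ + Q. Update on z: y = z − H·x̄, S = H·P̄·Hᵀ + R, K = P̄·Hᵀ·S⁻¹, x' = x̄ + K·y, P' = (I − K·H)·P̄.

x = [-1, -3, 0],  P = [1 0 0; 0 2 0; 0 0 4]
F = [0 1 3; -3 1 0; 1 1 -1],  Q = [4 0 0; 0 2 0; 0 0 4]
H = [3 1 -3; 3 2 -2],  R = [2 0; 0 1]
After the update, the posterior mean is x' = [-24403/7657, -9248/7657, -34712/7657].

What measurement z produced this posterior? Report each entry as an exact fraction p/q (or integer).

x̄ = F·x = [-3, 0, -4]
P̄ = F·P·Fᵀ + Q = [42 2 -10; 2 13 -1; -10 -1 11]
S = H·P̄·Hᵀ + R = [690 646; 646 627]
K = P̄·Hᵀ·S⁻¹ = [57/403 716/7657; -215/403 4624/7657; -138/403 2042/7657]
x' − x̄ = [-1432/7657, -9248/7657, -4084/7657] = K·y
y = (KᵀK)⁻¹·Kᵀ·(x' − x̄) = [0, -2]
z = y + H·x̄ = [0, -2] + [3, -1] = [3, -3]

z = [3, -3]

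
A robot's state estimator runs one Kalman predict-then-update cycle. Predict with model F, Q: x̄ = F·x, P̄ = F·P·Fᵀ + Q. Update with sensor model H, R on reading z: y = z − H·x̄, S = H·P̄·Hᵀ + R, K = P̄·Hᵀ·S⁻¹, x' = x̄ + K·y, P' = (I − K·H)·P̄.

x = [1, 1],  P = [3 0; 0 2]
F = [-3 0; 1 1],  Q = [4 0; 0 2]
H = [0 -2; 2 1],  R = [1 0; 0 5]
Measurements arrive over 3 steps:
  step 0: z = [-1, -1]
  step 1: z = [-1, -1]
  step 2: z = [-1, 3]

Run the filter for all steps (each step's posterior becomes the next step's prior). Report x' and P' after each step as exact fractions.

step 0: x̄ = F·x = [-3, 2]
step 0: P̄ = F·P·Fᵀ + Q = [31 -9; -9 7]
step 0: y = z − H·x̄ = [3, 3]
step 0: S = H·P̄·Hᵀ + R = [29 22; 22 100]
step 0: K = P̄·Hᵀ·S⁻¹ = [317/1208 1141/2416; -579/1208 -11/2416]
step 0: x' = x̄ + K·y = [-1923/2416, 1325/2416]
step 0: P' = (I − K·H)·P̄ = [3011/2416 -317/2416; -317/2416 579/2416]
step 1: x̄ = F·x = [5769/2416, -299/1208]
step 1: P̄ = F·P·Fᵀ + Q = [36763/2416 -4041/1208; -4041/1208 1947/604]
step 1: y = z − H·x̄ = [-903/604, -3339/604]
step 1: S = H·P̄·Hᵀ + R = [2098/151 1047/151; 1047/151 8412/151]
step 1: K = P̄·Hᵀ·S⁻¹ = [37225/146156 199301/438468; -33735/73078 -349/73078]
step 1: x' = x̄ + K·y = [-295647/584624, 137105/292312]
step 1: P' = (I − K·H)·P̄ = [2104685/1753872 -37225/292312; -37225/292312 33735/146156]
step 2: x̄ = F·x = [886941/584624, -21437/584624]
step 2: P̄ = F·P·Fᵀ + Q = [8652551/584624 -1881335/584624; -1881335/584624 5570549/1753872]
step 2: y = z − H·x̄ = [-313749/292312, 1427/584624]
step 2: S = H·P̄·Hᵀ + R = [6009017/438468 5717461/876936; 5717461/876936 95594501/1753872]
step 2: K = P̄·Hᵀ·S⁻¹ = [313570754/1235528297 560532709/1235528297; -569966898/1235528297 -5717461/1235528297]
step 2: x' = x̄ + K·y = [1539238147/1235528297, 566447682/1235528297]
step 2: P' = (I − K·H)·P̄ = [1479724461/1235528297 -156785377/1235528297; -156785377/1235528297 284983449/1235528297]

step 0: x' = [-1923/2416, 1325/2416], P' = [3011/2416 -317/2416; -317/2416 579/2416]
step 1: x' = [-295647/584624, 137105/292312], P' = [2104685/1753872 -37225/292312; -37225/292312 33735/146156]
step 2: x' = [1539238147/1235528297, 566447682/1235528297], P' = [1479724461/1235528297 -156785377/1235528297; -156785377/1235528297 284983449/1235528297]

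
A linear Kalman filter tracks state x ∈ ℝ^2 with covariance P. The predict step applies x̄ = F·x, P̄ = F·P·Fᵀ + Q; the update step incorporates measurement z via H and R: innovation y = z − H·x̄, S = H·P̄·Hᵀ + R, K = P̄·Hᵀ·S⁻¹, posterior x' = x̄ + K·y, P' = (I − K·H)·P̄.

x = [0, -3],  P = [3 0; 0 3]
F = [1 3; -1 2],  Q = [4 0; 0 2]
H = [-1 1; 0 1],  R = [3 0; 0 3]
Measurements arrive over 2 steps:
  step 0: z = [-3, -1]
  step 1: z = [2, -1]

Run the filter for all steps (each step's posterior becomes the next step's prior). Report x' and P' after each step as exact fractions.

step 0: x' = [83/238, -218/119], P' = [606/119 597/238; 597/238 303/119]
step 1: x' = [-779850/204457, -385459/204457], P' = [1006854/204457 435513/204457; 435513/204457 433659/204457]

step 0: x̄ = F·x = [-9, -6]
step 0: P̄ = F·P·Fᵀ + Q = [34 15; 15 17]
step 0: y = z − H·x̄ = [-6, 5]
step 0: S = H·P̄·Hᵀ + R = [24 2; 2 20]
step 0: K = P̄·Hᵀ·S⁻¹ = [-205/238 199/238; 3/238 101/119]
step 0: x' = x̄ + K·y = [83/238, -218/119]
step 0: P' = (I − K·H)·P̄ = [606/119 597/238; 597/238 303/119]
step 1: x̄ = F·x = [-175/34, -955/238]
step 1: P̄ = F·P·Fᵀ + Q = [800/17 261/34; 261/34 862/119]
step 1: y = z − H·x̄ = [103/119, 717/238]
step 1: S = H·P̄·Hᵀ + R = [4992/119 -103/238; -103/238 1219/119]
step 1: K = P̄·Hᵀ·S⁻¹ = [-190447/204457 145171/204457; -618/204457 144553/204457]
step 1: x' = x̄ + K·y = [-779850/204457, -385459/204457]
step 1: P' = (I − K·H)·P̄ = [1006854/204457 435513/204457; 435513/204457 433659/204457]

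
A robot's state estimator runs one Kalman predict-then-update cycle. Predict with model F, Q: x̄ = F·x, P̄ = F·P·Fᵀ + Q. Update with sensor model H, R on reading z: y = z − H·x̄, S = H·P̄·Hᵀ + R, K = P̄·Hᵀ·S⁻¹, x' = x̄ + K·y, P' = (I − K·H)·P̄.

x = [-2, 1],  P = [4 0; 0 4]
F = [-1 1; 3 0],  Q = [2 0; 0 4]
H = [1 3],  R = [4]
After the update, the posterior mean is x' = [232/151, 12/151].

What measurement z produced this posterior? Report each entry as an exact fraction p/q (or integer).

z = [2]

x̄ = F·x = [3, -6]
P̄ = F·P·Fᵀ + Q = [10 -12; -12 40]
S = H·P̄·Hᵀ + R = [302]
K = P̄·Hᵀ·S⁻¹ = [-13/151; 54/151]
x' − x̄ = [-221/151, 918/151] = K·y
y = (KᵀK)⁻¹·Kᵀ·(x' − x̄) = [17]
z = y + H·x̄ = [17] + [-15] = [2]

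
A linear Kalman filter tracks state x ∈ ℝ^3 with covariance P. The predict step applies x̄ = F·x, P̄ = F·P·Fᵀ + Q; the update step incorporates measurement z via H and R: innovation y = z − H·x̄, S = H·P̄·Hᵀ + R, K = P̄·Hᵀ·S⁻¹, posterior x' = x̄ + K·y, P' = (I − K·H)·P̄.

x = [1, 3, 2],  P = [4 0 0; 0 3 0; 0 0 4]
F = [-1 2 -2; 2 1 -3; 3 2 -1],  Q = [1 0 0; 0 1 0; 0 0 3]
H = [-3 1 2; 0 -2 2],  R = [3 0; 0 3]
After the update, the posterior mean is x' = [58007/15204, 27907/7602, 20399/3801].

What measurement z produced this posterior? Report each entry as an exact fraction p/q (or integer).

x̄ = F·x = [1, -1, 7]
P̄ = F·P·Fᵀ + Q = [33 22 8; 22 56 42; 8 42 55]
S = H·P̄·Hᵀ + R = [516 108; 108 111]
K = P̄·Hᵀ·S⁻¹ = [-1249/15204 -655/3801; 1873/7602 -1870/3801; 950/3801 -34/3801]
x' − x̄ = [42803/15204, 35509/7602, -6208/3801] = K·y
y = (KᵀK)⁻¹·Kᵀ·(x' − x̄) = [-7, -13]
z = y + H·x̄ = [-7, -13] + [10, 16] = [3, 3]

z = [3, 3]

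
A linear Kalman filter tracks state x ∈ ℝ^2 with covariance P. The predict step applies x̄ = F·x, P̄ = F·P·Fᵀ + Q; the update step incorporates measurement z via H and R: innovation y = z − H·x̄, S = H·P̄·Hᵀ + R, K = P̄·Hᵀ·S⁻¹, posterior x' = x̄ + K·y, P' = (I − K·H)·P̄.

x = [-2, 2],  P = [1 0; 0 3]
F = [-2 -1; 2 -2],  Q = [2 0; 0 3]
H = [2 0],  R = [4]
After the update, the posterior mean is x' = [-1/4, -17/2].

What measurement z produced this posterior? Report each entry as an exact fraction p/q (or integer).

x̄ = F·x = [2, -8]
P̄ = F·P·Fᵀ + Q = [9 2; 2 19]
S = H·P̄·Hᵀ + R = [40]
K = P̄·Hᵀ·S⁻¹ = [9/20; 1/10]
x' − x̄ = [-9/4, -1/2] = K·y
y = (KᵀK)⁻¹·Kᵀ·(x' − x̄) = [-5]
z = y + H·x̄ = [-5] + [4] = [-1]

z = [-1]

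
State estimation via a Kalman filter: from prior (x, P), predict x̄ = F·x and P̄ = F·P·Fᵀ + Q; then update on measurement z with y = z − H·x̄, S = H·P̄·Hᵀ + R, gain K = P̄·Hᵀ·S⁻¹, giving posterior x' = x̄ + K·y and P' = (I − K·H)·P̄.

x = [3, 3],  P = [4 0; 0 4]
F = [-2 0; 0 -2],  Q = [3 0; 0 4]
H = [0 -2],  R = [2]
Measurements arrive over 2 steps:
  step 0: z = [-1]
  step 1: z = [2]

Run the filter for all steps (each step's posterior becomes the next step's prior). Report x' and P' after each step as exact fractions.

step 0: x̄ = F·x = [-6, -6]
step 0: P̄ = F·P·Fᵀ + Q = [19 0; 0 20]
step 0: y = z − H·x̄ = [-13]
step 0: S = H·P̄·Hᵀ + R = [82]
step 0: K = P̄·Hᵀ·S⁻¹ = [0; -20/41]
step 0: x' = x̄ + K·y = [-6, 14/41]
step 0: P' = (I − K·H)·P̄ = [19 0; 0 20/41]
step 1: x̄ = F·x = [12, -28/41]
step 1: P̄ = F·P·Fᵀ + Q = [79 0; 0 244/41]
step 1: y = z − H·x̄ = [26/41]
step 1: S = H·P̄·Hᵀ + R = [1058/41]
step 1: K = P̄·Hᵀ·S⁻¹ = [0; -244/529]
step 1: x' = x̄ + K·y = [12, -516/529]
step 1: P' = (I − K·H)·P̄ = [79 0; 0 244/529]

step 0: x' = [-6, 14/41], P' = [19 0; 0 20/41]
step 1: x' = [12, -516/529], P' = [79 0; 0 244/529]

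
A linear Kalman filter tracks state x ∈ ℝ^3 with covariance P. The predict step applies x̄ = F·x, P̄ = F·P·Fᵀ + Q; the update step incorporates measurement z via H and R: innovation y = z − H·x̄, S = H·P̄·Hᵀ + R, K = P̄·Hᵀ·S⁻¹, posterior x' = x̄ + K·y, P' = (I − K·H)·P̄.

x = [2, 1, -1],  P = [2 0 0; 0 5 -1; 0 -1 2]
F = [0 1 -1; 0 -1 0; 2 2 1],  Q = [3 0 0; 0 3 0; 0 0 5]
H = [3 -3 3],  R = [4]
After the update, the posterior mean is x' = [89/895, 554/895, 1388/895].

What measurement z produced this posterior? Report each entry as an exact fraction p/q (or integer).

x̄ = F·x = [2, -1, 5]
P̄ = F·P·Fᵀ + Q = [12 -6 9; -6 8 -9; 9 -9 31]
S = H·P̄·Hᵀ + R = [895]
K = P̄·Hᵀ·S⁻¹ = [81/895; -69/895; 147/895]
x' − x̄ = [-1701/895, 1449/895, -3087/895] = K·y
y = (KᵀK)⁻¹·Kᵀ·(x' − x̄) = [-21]
z = y + H·x̄ = [-21] + [24] = [3]

z = [3]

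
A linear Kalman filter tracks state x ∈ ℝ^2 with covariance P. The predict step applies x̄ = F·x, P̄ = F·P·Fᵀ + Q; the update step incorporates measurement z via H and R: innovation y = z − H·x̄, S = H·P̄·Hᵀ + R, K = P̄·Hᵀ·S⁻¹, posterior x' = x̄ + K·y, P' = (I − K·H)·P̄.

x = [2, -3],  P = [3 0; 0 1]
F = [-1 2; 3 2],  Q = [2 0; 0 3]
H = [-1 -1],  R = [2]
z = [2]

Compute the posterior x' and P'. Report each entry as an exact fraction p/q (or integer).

x̄ = F·x = [-8, 0]
P̄ = F·P·Fᵀ + Q = [9 -5; -5 34]
y = z − H·x̄ = [-6]
S = H·P̄·Hᵀ + R = [35]
K = P̄·Hᵀ·S⁻¹ = [-4/35; -29/35]
x' = x̄ + K·y = [-256/35, 174/35]
P' = (I − K·H)·P̄ = [299/35 -291/35; -291/35 349/35]

x' = [-256/35, 174/35]
P' = [299/35 -291/35; -291/35 349/35]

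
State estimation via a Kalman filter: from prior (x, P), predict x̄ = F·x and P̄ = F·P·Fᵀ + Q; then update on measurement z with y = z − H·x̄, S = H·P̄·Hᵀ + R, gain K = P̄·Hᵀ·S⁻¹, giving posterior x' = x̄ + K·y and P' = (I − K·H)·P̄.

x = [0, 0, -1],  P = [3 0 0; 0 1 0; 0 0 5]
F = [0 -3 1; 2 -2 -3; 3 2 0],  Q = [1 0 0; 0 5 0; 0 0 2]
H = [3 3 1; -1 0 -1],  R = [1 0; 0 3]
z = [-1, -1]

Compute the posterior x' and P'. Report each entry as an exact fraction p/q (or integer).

x' = [-23/50, -4/15, 6/5]
P' = [88323/6850 -6057/685 -8331/685; -6057/685 2659/411 1021/137; -8331/685 1021/137 1938/137]

x̄ = F·x = [-1, 3, 0]
P̄ = F·P·Fᵀ + Q = [15 -9 -6; -9 66 14; -6 14 33]
y = z − H·x̄ = [-7, -2]
S = H·P̄·Hᵀ + R = [649 -69; -69 39]
K = P̄·Hᵀ·S⁻¹ = [-51/6850 -1671/6850; 229/685 952/2055; 12/685 -453/685]
x' = x̄ + K·y = [-23/50, -4/15, 6/5]
P' = (I − K·H)·P̄ = [88323/6850 -6057/685 -8331/685; -6057/685 2659/411 1021/137; -8331/685 1021/137 1938/137]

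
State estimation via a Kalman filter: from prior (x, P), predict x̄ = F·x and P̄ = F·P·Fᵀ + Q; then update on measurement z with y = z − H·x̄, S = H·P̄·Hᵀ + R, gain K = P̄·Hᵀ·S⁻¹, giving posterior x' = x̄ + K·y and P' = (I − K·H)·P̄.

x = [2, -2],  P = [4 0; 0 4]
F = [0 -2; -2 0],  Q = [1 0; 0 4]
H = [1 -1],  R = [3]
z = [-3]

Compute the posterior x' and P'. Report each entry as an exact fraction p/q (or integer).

x̄ = F·x = [4, -4]
P̄ = F·P·Fᵀ + Q = [17 0; 0 20]
y = z − H·x̄ = [-11]
S = H·P̄·Hᵀ + R = [40]
K = P̄·Hᵀ·S⁻¹ = [17/40; -1/2]
x' = x̄ + K·y = [-27/40, 3/2]
P' = (I − K·H)·P̄ = [391/40 17/2; 17/2 10]

x' = [-27/40, 3/2]
P' = [391/40 17/2; 17/2 10]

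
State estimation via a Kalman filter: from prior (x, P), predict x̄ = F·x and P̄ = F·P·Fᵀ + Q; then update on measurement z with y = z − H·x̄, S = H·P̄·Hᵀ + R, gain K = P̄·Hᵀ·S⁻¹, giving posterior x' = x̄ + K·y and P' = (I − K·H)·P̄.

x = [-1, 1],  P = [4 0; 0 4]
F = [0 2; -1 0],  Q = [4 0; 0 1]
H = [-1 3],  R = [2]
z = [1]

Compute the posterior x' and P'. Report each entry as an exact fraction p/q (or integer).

x̄ = F·x = [2, 1]
P̄ = F·P·Fᵀ + Q = [20 0; 0 5]
y = z − H·x̄ = [0]
S = H·P̄·Hᵀ + R = [67]
K = P̄·Hᵀ·S⁻¹ = [-20/67; 15/67]
x' = x̄ + K·y = [2, 1]
P' = (I − K·H)·P̄ = [940/67 300/67; 300/67 110/67]

x' = [2, 1]
P' = [940/67 300/67; 300/67 110/67]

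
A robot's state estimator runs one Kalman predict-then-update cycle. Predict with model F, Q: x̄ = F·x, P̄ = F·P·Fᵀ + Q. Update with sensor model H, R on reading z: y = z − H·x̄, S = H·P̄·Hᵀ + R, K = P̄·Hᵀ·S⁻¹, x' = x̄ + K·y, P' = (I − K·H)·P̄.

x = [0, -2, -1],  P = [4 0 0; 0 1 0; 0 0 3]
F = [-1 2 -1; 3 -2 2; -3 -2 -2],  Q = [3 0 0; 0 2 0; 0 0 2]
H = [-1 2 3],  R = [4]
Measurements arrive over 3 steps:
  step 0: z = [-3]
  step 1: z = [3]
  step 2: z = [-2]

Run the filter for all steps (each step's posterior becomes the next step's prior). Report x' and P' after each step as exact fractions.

step 0: x' = [-5/7, 16/7, -18/7], P' = [622/49 -1086/49 926/49; -1086/49 2645/49 -2126/49; 926/49 -2126/49 1746/49]
step 1: x' = [-21130/95761, 1601/6681, 218531/287283], P' = [1870488/95761 -82778/2227 2957440/95761; -82778/2227 576080/6681 -462754/6681; 2957440/95761 -462754/6681 16194740/287283]
step 2: x' = [-1148421994/2660574071, 2501496454/2660574071, -3824645416/2660574071], P' = [51117938870/2660574071 -96967918716/2660574071 80583588238/2660574071; -96967918716/2660574071 225050869422/2660574071 -180693923112/2660574071; 80583588238/2660574071 -180693923112/2660574071 147030357234/2660574071]

step 0: x̄ = F·x = [-3, 2, 6]
step 0: P̄ = F·P·Fᵀ + Q = [14 -22 14; -22 54 -44; 14 -44 54]
step 0: y = z − H·x̄ = [-28]
step 0: S = H·P̄·Hᵀ + R = [196]
step 0: K = P̄·Hᵀ·S⁻¹ = [-4/49; -1/98; 15/49]
step 0: x' = x̄ + K·y = [-5/7, 16/7, -18/7]
step 0: P' = (I − K·H)·P̄ = [622/49 -1086/49 926/49; -1086/49 2645/49 -2126/49; 926/49 -2126/49 1746/49]
step 1: x̄ = F·x = [55/7, -83/7, 19/7]
step 1: P̄ = F·P·Fᵀ + Q = [27795/49 -42012/49 8004/49; -42012/49 64412/49 -13114/49; 8004/49 -13114/49 4332/49]
step 1: y = z − H·x̄ = [185/7]
step 1: S = H·P̄·Hᵀ + R = [287283/49]
step 1: K = P̄·Hᵀ·S⁻¹ = [-29269/95761; 3058/6681; -21236/287283]
step 1: x' = x̄ + K·y = [-21130/95761, 1601/6681, 218531/287283]
step 1: P' = (I − K·H)·P̄ = [1870488/95761 -82778/2227 2957440/95761; -82778/2227 576080/6681 -462754/6681; 2957440/95761 -462754/6681 16194740/287283]
step 2: x̄ = F·x = [-17455/287283, 36402/95761, -384578/287283]
step 2: P̄ = F·P·Fᵀ + Q = [261805589/287283 -132496220/95761 77010004/287283; -132496220/95761 202912674/95761 -40888072/95761; 77010004/287283 -40888072/95761 34082582/287283]
step 2: y = z − H·x̄ = [343301/287283]
step 2: S = H·P̄·Hᵀ + R = [2660574071/287283]
step 2: K = P̄·Hᵀ·S⁻¹ = [-825752897/2660574071; 1246972056/2660574071; -220090690/2660574071]
step 2: x' = x̄ + K·y = [-1148421994/2660574071, 2501496454/2660574071, -3824645416/2660574071]
step 2: P' = (I − K·H)·P̄ = [51117938870/2660574071 -96967918716/2660574071 80583588238/2660574071; -96967918716/2660574071 225050869422/2660574071 -180693923112/2660574071; 80583588238/2660574071 -180693923112/2660574071 147030357234/2660574071]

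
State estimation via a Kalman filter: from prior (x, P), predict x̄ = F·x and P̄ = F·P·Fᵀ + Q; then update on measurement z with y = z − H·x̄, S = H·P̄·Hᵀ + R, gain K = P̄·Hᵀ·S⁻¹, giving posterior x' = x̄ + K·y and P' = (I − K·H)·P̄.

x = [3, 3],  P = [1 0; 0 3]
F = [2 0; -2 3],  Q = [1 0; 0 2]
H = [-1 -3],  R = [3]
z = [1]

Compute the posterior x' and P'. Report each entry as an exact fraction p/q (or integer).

x̄ = F·x = [6, 3]
P̄ = F·P·Fᵀ + Q = [5 -4; -4 33]
y = z − H·x̄ = [16]
S = H·P̄·Hᵀ + R = [281]
K = P̄·Hᵀ·S⁻¹ = [7/281; -95/281]
x' = x̄ + K·y = [1798/281, -677/281]
P' = (I − K·H)·P̄ = [1356/281 -459/281; -459/281 248/281]

x' = [1798/281, -677/281]
P' = [1356/281 -459/281; -459/281 248/281]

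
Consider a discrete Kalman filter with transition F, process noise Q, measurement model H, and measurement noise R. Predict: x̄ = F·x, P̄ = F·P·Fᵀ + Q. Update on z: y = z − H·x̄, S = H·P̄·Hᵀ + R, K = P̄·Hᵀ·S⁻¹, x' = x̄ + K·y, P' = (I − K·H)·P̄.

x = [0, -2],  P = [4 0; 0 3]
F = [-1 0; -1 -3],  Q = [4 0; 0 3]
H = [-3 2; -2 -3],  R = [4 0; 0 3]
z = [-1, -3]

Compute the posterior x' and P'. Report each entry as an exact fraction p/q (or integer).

x' = [2408/3775, 6682/11325]
P' = [1032/3775 -124/3775; -124/3775 2854/11325]

x̄ = F·x = [0, 6]
P̄ = F·P·Fᵀ + Q = [8 4; 4 34]
y = z − H·x̄ = [-13, 15]
S = H·P̄·Hᵀ + R = [164 -136; -136 389]
K = P̄·Hᵀ·S⁻¹ = [-836/3775 -564/3775; 1706/11325 -2606/11325]
x' = x̄ + K·y = [2408/3775, 6682/11325]
P' = (I − K·H)·P̄ = [1032/3775 -124/3775; -124/3775 2854/11325]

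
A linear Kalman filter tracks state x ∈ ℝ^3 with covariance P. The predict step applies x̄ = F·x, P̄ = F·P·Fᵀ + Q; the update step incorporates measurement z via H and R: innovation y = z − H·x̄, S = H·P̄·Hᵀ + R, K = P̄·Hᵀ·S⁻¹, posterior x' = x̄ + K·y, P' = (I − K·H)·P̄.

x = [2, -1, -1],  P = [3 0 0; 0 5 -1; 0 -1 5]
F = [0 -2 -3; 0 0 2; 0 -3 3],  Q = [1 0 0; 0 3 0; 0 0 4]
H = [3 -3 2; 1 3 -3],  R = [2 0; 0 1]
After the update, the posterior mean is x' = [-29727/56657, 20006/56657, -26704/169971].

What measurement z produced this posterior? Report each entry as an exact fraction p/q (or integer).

x̄ = F·x = [5, -2, 0]
P̄ = F·P·Fᵀ + Q = [54 -26 -18; -26 23 36; -18 36 112]
S = H·P̄·Hᵀ + R = [963 -207; -207 574]
K = P̄·Hᵀ·S⁻¹ = [41102/169971 7902/56657; -18835/169971 -8680/56657; -15334/509913 -24896/56657]
x' − x̄ = [-313012/56657, 133320/56657, -26704/169971] = K·y
y = (KᵀK)⁻¹·Kᵀ·(x' − x̄) = [-24, 2]
z = y + H·x̄ = [-24, 2] + [21, -1] = [-3, 1]

z = [-3, 1]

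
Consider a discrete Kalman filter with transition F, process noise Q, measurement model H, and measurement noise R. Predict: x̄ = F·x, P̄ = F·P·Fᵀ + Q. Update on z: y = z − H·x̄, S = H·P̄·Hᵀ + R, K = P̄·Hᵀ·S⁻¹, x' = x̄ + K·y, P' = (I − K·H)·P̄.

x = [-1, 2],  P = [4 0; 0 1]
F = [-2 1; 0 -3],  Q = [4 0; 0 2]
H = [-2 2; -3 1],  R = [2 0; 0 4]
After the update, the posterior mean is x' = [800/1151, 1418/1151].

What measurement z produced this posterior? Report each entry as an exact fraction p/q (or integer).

x̄ = F·x = [4, -6]
P̄ = F·P·Fᵀ + Q = [21 -3; -3 11]
S = H·P̄·Hᵀ + R = [154 172; 172 222]
K = P̄·Hᵀ·S⁻¹ = [174/1151 -477/1151; 694/1151 -434/1151]
x' − x̄ = [-3804/1151, 8324/1151] = K·y
y = (KᵀK)⁻¹·Kᵀ·(x' − x̄) = [22, 16]
z = y + H·x̄ = [22, 16] + [-20, -18] = [2, -2]

z = [2, -2]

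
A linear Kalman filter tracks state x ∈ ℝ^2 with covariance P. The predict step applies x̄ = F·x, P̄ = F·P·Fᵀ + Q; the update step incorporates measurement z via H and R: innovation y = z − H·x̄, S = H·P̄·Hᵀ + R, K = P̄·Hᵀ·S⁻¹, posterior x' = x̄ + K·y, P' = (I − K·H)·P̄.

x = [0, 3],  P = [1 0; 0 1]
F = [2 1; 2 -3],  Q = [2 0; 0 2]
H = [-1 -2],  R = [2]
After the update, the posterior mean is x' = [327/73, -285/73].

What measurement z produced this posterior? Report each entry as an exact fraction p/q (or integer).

x̄ = F·x = [3, -9]
P̄ = F·P·Fᵀ + Q = [7 1; 1 15]
S = H·P̄·Hᵀ + R = [73]
K = P̄·Hᵀ·S⁻¹ = [-9/73; -31/73]
x' − x̄ = [108/73, 372/73] = K·y
y = (KᵀK)⁻¹·Kᵀ·(x' − x̄) = [-12]
z = y + H·x̄ = [-12] + [15] = [3]

z = [3]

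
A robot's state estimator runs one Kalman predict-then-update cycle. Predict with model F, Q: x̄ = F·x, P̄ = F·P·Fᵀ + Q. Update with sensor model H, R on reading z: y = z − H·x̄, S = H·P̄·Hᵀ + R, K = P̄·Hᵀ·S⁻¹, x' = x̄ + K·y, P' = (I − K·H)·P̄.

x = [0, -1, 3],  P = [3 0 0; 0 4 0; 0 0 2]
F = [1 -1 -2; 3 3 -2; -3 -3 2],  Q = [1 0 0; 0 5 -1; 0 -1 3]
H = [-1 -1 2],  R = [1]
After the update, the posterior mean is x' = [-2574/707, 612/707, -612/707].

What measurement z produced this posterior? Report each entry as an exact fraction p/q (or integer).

x̄ = F·x = [-5, -9, 9]
P̄ = F·P·Fᵀ + Q = [16 5 -5; 5 76 -72; -5 -72 74]
S = H·P̄·Hᵀ + R = [707]
K = P̄·Hᵀ·S⁻¹ = [-31/707; -225/707; 225/707]
x' − x̄ = [961/707, 6975/707, -6975/707] = K·y
y = (KᵀK)⁻¹·Kᵀ·(x' − x̄) = [-31]
z = y + H·x̄ = [-31] + [32] = [1]

z = [1]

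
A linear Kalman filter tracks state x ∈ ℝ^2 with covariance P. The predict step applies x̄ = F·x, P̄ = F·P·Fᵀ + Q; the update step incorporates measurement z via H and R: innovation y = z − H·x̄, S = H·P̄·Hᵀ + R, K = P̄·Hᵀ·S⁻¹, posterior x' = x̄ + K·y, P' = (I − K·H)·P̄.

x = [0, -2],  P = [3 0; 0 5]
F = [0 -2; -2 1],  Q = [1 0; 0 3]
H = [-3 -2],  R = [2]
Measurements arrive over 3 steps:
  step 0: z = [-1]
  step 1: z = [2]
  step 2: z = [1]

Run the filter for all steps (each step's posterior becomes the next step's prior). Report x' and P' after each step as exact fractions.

step 0: x̄ = F·x = [4, -2]
step 0: P̄ = F·P·Fᵀ + Q = [21 -10; -10 20]
step 0: y = z − H·x̄ = [7]
step 0: S = H·P̄·Hᵀ + R = [151]
step 0: K = P̄·Hᵀ·S⁻¹ = [-43/151; -10/151]
step 0: x' = x̄ + K·y = [303/151, -372/151]
step 0: P' = (I − K·H)·P̄ = [1322/151 -1940/151; -1940/151 2920/151]
step 1: x̄ = F·x = [744/151, -978/151]
step 1: P̄ = F·P·Fᵀ + Q = [11831/151 -13600/151; -13600/151 16421/151]
step 1: y = z − H·x̄ = [578/151]
step 1: S = H·P̄·Hᵀ + R = [9265/151]
step 1: K = P̄·Hᵀ·S⁻¹ = [-8293/9265; 7958/9265]
step 1: x' = x̄ + K·y = [818/545, -1738/545]
step 1: P' = (I − K·H)·P̄ = [270466/9265 -397406/9265; -397406/9265 588151/9265]
step 2: x̄ = F·x = [3476/545, -3374/545]
step 2: P̄ = F·P·Fᵀ + Q = [2361869/9265 -2765926/9265; -2765926/9265 3287434/9265]
step 2: y = z − H·x̄ = [845/109]
step 2: S = H·P̄·Hᵀ + R = [246795/1853]
step 2: K = P̄·Hᵀ·S⁻¹ = [-310751/246795; 344582/246795]
step 2: x' = x̄ + K·y = [-834979/246795, 1143436/246795]
step 2: P' = (I − K·H)·P̄ = [2160098/49359 -15889984/246795; -15889984/246795 23490394/246795]

step 0: x' = [303/151, -372/151], P' = [1322/151 -1940/151; -1940/151 2920/151]
step 1: x' = [818/545, -1738/545], P' = [270466/9265 -397406/9265; -397406/9265 588151/9265]
step 2: x' = [-834979/246795, 1143436/246795], P' = [2160098/49359 -15889984/246795; -15889984/246795 23490394/246795]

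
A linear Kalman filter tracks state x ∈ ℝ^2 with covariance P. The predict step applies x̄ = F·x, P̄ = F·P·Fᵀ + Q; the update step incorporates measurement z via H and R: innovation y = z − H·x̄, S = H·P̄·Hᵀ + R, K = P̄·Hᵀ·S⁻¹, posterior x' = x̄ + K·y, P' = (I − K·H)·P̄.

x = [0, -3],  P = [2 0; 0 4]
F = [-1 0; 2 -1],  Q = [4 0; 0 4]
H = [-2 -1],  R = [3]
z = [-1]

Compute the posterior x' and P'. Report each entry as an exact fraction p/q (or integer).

x̄ = F·x = [0, 3]
P̄ = F·P·Fᵀ + Q = [6 -4; -4 16]
y = z − H·x̄ = [2]
S = H·P̄·Hᵀ + R = [27]
K = P̄·Hᵀ·S⁻¹ = [-8/27; -8/27]
x' = x̄ + K·y = [-16/27, 65/27]
P' = (I − K·H)·P̄ = [98/27 -172/27; -172/27 368/27]

x' = [-16/27, 65/27]
P' = [98/27 -172/27; -172/27 368/27]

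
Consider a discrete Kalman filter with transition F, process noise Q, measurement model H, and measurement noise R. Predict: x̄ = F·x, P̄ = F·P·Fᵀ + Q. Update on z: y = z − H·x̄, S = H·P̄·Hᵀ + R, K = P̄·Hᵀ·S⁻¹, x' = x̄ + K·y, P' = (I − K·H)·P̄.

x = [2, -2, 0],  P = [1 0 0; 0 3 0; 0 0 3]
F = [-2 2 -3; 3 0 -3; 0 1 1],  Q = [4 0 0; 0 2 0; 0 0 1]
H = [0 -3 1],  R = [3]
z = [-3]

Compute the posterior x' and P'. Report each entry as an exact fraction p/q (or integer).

x' = [-2185/203, 345/406, -117/203]
P' = [7363/203 204/203 513/203; 204/203 299/406 264/203; 513/203 264/203 843/203]

x̄ = F·x = [-8, 6, -2]
P̄ = F·P·Fᵀ + Q = [47 21 -3; 21 38 -9; -3 -9 7]
y = z − H·x̄ = [17]
S = H·P̄·Hᵀ + R = [406]
K = P̄·Hᵀ·S⁻¹ = [-33/203; -123/406; 17/203]
x' = x̄ + K·y = [-2185/203, 345/406, -117/203]
P' = (I − K·H)·P̄ = [7363/203 204/203 513/203; 204/203 299/406 264/203; 513/203 264/203 843/203]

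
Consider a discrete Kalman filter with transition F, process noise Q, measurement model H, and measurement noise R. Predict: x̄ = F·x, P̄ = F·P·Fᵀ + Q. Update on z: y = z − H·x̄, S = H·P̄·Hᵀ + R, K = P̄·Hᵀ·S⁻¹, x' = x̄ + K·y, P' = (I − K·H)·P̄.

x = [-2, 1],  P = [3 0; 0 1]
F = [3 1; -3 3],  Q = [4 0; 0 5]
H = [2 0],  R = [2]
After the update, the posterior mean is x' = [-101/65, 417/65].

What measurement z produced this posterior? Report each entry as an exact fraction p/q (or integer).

x̄ = F·x = [-5, 9]
P̄ = F·P·Fᵀ + Q = [32 -24; -24 41]
S = H·P̄·Hᵀ + R = [130]
K = P̄·Hᵀ·S⁻¹ = [32/65; -24/65]
x' − x̄ = [224/65, -168/65] = K·y
y = (KᵀK)⁻¹·Kᵀ·(x' − x̄) = [7]
z = y + H·x̄ = [7] + [-10] = [-3]

z = [-3]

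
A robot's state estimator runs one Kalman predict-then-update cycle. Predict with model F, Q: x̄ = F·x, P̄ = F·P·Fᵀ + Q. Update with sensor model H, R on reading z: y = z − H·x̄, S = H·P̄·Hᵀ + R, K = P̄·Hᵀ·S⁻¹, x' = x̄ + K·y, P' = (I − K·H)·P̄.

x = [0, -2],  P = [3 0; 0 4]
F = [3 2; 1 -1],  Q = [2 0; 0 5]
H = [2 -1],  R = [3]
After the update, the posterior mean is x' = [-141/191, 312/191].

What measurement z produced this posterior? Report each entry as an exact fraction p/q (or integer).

z = [-3]

x̄ = F·x = [-4, 2]
P̄ = F·P·Fᵀ + Q = [45 1; 1 12]
S = H·P̄·Hᵀ + R = [191]
K = P̄·Hᵀ·S⁻¹ = [89/191; -10/191]
x' − x̄ = [623/191, -70/191] = K·y
y = (KᵀK)⁻¹·Kᵀ·(x' − x̄) = [7]
z = y + H·x̄ = [7] + [-10] = [-3]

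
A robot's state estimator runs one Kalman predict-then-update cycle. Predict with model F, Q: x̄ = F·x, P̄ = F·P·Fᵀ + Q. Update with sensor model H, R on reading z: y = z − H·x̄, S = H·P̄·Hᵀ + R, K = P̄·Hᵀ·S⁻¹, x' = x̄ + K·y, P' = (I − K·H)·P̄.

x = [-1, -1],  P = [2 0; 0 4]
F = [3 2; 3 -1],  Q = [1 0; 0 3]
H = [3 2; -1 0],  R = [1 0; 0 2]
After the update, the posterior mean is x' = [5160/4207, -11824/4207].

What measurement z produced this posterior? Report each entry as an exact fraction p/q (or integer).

x̄ = F·x = [-5, -2]
P̄ = F·P·Fᵀ + Q = [35 10; 10 25]
S = H·P̄·Hᵀ + R = [536 -125; -125 37]
K = P̄·Hᵀ·S⁻¹ = [250/4207 -3135/4207; 1710/4207 4640/4207]
x' − x̄ = [26195/4207, -3410/4207] = K·y
y = (KᵀK)⁻¹·Kᵀ·(x' − x̄) = [17, -7]
z = y + H·x̄ = [17, -7] + [-19, 5] = [-2, -2]

z = [-2, -2]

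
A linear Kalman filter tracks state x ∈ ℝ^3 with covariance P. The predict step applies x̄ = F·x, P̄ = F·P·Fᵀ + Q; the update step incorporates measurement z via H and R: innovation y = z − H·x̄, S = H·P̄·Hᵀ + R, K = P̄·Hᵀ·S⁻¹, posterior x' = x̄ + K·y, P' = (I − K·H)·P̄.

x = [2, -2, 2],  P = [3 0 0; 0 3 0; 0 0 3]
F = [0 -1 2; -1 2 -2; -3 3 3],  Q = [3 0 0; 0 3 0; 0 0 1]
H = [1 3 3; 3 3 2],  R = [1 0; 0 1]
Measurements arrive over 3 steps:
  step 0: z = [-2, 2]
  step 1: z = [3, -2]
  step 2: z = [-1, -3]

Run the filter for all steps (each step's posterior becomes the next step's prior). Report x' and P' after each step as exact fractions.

step 0: x̄ = F·x = [6, -10, -6]
step 0: P̄ = F·P·Fᵀ + Q = [18 -18 9; -18 30 9; 9 9 82]
step 0: y = z − H·x̄ = [40, 26]
step 0: S = H·P̄·Hᵀ + R = [1135 834; 834 653]
step 0: K = P̄·Hᵀ·S⁻¹ = [-20889/45599 27936/45599; 19611/45599 -21276/45599; 2334/45599 12242/45599]
step 0: x' = x̄ + K·y = [164370/45599, -224726/45599, 138058/45599]
step 0: P' = (I − K·H)·P̄ = [129933/45599 -261315/45599 211041/45599; -261315/45599 575385/45599 -481743/45599; 211041/45599 -481743/45599 412174/45599]
step 1: x̄ = F·x = [500842/45599, -889938/45599, -753114/45599]
step 1: P̄ = F·P·Fᵀ + Q = [4287850/45599 -6373321/45599 -2748531/45599; -6373321/45599 9960334/45599 4354023/45599; -2748531/45599 4354023/45599 2336585/45599]
step 1: y = z − H·x̄ = [4565111/45599, 2582318/45599]
step 1: S = H·P̄·Hᵀ + R = [138647022/45599 75122718/45599; 75122718/45599 42171721/45599]
step 1: K = P̄·Hᵀ·S⁻¹ = [-989863712/2232074931 380401957/744024977; 873250640/2232074931 -175034395/744024977; 129133525/1488049954 52407227/744024977]
step 1: x' = x̄ + K·y = [-9955577648/2232074931, 14125186868/2232074931, -5712803491/1488049954]
step 1: P' = (I − K·H)·P̄ = [3073607797/2232074931 -5370636514/2232074931 1338715337/744024977; -5370636514/2232074931 11424214921/2232074931 -3114306401/744024977; 1338715337/744024977 -3114306401/744024977 5379180419/1488049954]
step 2: x̄ = F·x = [-31263597341/2232074931, 18448120619/744024977, 31023118559/1488049954]
step 2: P̄ = F·P·Fᵀ + Q = [87767199040/2232074931 -41527985370/744024977 -18032521403/744024977; -41527985370/744024977 66677419504/744024977 29912551935/744024977; -18032521403/744024977 29912551935/744024977 41026465633/1488049954]
step 2: y = z − H·x̄ = [-553211193353/4464149862, -57335958006/744024977]
step 2: S = H·P̄·Hᵀ + R = [5974671138401/4464149862 562938090627/744024977; 562938090627/744024977 341251958623/744024977]
step 2: K = P̄·Hᵀ·S⁻¹ = [-80351345434910/184768615415737 93088297147146/184768615415737; 69050032115886/184768615415737 -40663834761846/184768615415737; 18640784250417/184768615415737 10760278560718/184768615415737]
step 2: x' = x̄ + K·y = [195862674618570/184768615415737, -841918176516782/184768615415737, 712856939416950/184768615415737]
step 2: P' = (I − K·H)·P̄ = [246525154814758/184768615415737 -428569500464016/184768615415737 319610667047460/184768615415737; -428569500464016/184768615415737 913298311576934/184768615415737 -747425134050300/184768615415737; 319610667047460/184768615415737 -747425134050300/184768615415737 647101839784619/184768615415737]

step 0: x' = [164370/45599, -224726/45599, 138058/45599], P' = [129933/45599 -261315/45599 211041/45599; -261315/45599 575385/45599 -481743/45599; 211041/45599 -481743/45599 412174/45599]
step 1: x' = [-9955577648/2232074931, 14125186868/2232074931, -5712803491/1488049954], P' = [3073607797/2232074931 -5370636514/2232074931 1338715337/744024977; -5370636514/2232074931 11424214921/2232074931 -3114306401/744024977; 1338715337/744024977 -3114306401/744024977 5379180419/1488049954]
step 2: x' = [195862674618570/184768615415737, -841918176516782/184768615415737, 712856939416950/184768615415737], P' = [246525154814758/184768615415737 -428569500464016/184768615415737 319610667047460/184768615415737; -428569500464016/184768615415737 913298311576934/184768615415737 -747425134050300/184768615415737; 319610667047460/184768615415737 -747425134050300/184768615415737 647101839784619/184768615415737]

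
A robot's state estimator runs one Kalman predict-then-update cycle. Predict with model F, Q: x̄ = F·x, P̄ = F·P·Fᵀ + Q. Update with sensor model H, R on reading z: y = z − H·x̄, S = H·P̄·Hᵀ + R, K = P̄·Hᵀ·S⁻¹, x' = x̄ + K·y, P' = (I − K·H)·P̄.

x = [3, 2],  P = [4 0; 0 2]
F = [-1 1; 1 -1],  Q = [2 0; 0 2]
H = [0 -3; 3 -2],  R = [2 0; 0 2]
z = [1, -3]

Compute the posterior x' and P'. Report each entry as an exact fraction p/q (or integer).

x̄ = F·x = [-1, 1]
P̄ = F·P·Fᵀ + Q = [8 -6; -6 8]
y = z − H·x̄ = [4, 2]
S = H·P̄·Hᵀ + R = [74 102; 102 178]
K = P̄·Hᵀ·S⁻¹ = [-117/692 207/692; -201/692 -17/692]
x' = x̄ + K·y = [-373/346, -73/346]
P' = (I − K·H)·P̄ = [95/346 39/346; 39/346 67/346]

x' = [-373/346, -73/346]
P' = [95/346 39/346; 39/346 67/346]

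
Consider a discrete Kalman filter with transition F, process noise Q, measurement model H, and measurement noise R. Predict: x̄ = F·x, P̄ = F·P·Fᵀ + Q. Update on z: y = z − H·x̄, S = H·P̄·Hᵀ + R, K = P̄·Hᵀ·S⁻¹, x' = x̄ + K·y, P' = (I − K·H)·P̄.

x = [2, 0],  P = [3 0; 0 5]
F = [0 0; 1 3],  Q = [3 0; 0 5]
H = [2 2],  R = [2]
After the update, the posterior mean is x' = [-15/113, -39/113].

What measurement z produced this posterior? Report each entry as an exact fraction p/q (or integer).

x̄ = F·x = [0, 2]
P̄ = F·P·Fᵀ + Q = [3 0; 0 53]
S = H·P̄·Hᵀ + R = [226]
K = P̄·Hᵀ·S⁻¹ = [3/113; 53/113]
x' − x̄ = [-15/113, -265/113] = K·y
y = (KᵀK)⁻¹·Kᵀ·(x' − x̄) = [-5]
z = y + H·x̄ = [-5] + [4] = [-1]

z = [-1]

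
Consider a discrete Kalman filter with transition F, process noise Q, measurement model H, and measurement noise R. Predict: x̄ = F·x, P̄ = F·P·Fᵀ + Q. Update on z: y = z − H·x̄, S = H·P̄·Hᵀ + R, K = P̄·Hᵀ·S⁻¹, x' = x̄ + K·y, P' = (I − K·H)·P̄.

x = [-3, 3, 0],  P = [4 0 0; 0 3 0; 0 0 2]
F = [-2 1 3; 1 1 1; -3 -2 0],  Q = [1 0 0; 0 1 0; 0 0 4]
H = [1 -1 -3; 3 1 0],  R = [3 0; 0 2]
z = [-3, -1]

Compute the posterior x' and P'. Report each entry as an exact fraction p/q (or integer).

x' = [12421/54162, -82979/54162, 4741/3009]
P' = [55007/108324 -95995/108324 1549/3009; -95995/108324 296351/108324 -4085/3009; 1549/3009 -4085/3009 1024/1003]

x̄ = F·x = [9, 0, 3]
P̄ = F·P·Fᵀ + Q = [38 1 18; 1 10 -18; 18 -18 52]
y = z − H·x̄ = [-3, -28]
S = H·P̄·Hᵀ + R = [301 -6; -6 360]
K = P̄·Hᵀ·S⁻¹ = [-905/18054 34513/108324; 2713/18054 4183/108324; -398/1003 281/3009]
x' = x̄ + K·y = [12421/54162, -82979/54162, 4741/3009]
P' = (I − K·H)·P̄ = [55007/108324 -95995/108324 1549/3009; -95995/108324 296351/108324 -4085/3009; 1549/3009 -4085/3009 1024/1003]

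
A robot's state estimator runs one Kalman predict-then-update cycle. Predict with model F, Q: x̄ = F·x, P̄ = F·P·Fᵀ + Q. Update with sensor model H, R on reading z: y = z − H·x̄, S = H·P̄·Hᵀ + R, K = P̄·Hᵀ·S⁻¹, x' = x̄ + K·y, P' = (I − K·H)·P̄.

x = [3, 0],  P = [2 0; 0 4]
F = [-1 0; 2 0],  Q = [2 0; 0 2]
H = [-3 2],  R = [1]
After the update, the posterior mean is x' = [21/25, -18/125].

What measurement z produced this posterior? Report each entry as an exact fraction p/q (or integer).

z = [-3]

x̄ = F·x = [-3, 6]
P̄ = F·P·Fᵀ + Q = [4 -4; -4 10]
S = H·P̄·Hᵀ + R = [125]
K = P̄·Hᵀ·S⁻¹ = [-4/25; 32/125]
x' − x̄ = [96/25, -768/125] = K·y
y = (KᵀK)⁻¹·Kᵀ·(x' − x̄) = [-24]
z = y + H·x̄ = [-24] + [21] = [-3]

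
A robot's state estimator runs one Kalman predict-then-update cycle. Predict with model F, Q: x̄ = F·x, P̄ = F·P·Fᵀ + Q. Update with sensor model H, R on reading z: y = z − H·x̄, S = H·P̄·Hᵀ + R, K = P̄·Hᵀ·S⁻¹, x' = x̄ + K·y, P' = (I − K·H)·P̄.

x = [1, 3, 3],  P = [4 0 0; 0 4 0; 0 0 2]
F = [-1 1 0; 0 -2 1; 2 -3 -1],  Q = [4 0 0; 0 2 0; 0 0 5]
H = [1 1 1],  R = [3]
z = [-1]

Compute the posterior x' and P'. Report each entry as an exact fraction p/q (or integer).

x̄ = F·x = [2, -3, -10]
P̄ = F·P·Fᵀ + Q = [12 -8 -20; -8 20 22; -20 22 59]
y = z − H·x̄ = [10]
S = H·P̄·Hᵀ + R = [82]
K = P̄·Hᵀ·S⁻¹ = [-8/41; 17/41; 61/82]
x' = x̄ + K·y = [2/41, 47/41, -105/41]
P' = (I − K·H)·P̄ = [364/41 -56/41 -332/41; -56/41 242/41 -135/41; -332/41 -135/41 1117/82]

x' = [2/41, 47/41, -105/41]
P' = [364/41 -56/41 -332/41; -56/41 242/41 -135/41; -332/41 -135/41 1117/82]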